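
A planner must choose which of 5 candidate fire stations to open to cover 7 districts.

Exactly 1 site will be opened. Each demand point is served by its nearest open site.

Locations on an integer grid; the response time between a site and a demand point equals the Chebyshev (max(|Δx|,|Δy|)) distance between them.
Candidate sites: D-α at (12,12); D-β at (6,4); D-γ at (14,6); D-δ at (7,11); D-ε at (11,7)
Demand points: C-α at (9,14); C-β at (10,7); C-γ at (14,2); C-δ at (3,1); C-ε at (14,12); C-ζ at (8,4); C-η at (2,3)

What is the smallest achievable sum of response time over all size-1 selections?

Open {D-ε}.
  C-α→D-ε 7, C-β→D-ε 1, C-γ→D-ε 5, C-δ→D-ε 8, C-ε→D-ε 5, C-ζ→D-ε 3, C-η→D-ε 9  ⇒ total 38.
Compare {D-β}: total 39.
Compare {D-δ}: total 48.
No size-1 selection does better; minimum is 38.

38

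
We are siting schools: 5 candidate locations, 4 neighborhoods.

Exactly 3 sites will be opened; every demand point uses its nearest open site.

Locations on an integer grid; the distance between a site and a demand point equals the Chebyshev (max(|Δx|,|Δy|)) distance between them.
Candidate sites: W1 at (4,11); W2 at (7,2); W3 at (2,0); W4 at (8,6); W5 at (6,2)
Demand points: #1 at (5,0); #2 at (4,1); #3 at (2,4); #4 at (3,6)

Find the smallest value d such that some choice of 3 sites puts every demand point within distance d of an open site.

4

Open {W1, W2, W3}.
  Farthest demand point is #3 at distance 4 (to W3); all others are ≤ 4.
With {W1, W2, W5} the worst case is 4.
With {W1, W3, W5} the worst case is 4.
No size-3 selection achieves below 4.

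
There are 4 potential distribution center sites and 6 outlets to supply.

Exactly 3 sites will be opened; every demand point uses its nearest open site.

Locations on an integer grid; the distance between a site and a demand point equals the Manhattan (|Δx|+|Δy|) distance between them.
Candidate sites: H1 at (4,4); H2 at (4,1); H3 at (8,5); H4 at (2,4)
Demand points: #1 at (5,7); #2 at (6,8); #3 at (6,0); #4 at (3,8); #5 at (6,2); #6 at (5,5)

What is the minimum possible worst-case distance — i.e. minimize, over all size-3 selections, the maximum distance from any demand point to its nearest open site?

5

Open {H1, H2, H3}.
  Farthest demand point is #2 at distance 5 (to H3); all others are ≤ 5.
With {H2, H3, H4} the worst case is 5.
With {H1, H2, H4} the worst case is 6.
No size-3 selection achieves below 5.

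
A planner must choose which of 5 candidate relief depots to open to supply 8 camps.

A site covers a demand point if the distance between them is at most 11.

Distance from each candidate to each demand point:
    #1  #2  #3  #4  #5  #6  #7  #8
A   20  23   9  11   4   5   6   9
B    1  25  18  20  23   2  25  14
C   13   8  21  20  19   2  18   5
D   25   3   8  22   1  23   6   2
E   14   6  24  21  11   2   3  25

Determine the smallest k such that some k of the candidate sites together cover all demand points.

3

Coverage sets (demand points within 11 of each site):
  A: {#3, #4, #5, #6, #7, #8}
  B: {#1, #6}
  C: {#2, #6, #8}
  D: {#2, #3, #5, #7, #8}
  E: {#2, #5, #6, #7}
No 2 sites suffice: every size-2 union leaves at least one demand point uncovered.
But {A, B, C} covers everything, so the minimum is 3.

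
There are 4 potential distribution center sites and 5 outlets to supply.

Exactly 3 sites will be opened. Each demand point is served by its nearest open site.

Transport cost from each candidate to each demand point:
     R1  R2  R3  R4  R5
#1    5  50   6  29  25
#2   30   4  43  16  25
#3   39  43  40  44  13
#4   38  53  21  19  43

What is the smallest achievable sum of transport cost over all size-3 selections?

44

Open {#1, #2, #3}.
  R1→#1 5, R2→#2 4, R3→#1 6, R4→#2 16, R5→#3 13  ⇒ total 44.
Compare {#1, #2, #4}: total 56.
Compare {#2, #3, #4}: total 84.
No size-3 selection does better; minimum is 44.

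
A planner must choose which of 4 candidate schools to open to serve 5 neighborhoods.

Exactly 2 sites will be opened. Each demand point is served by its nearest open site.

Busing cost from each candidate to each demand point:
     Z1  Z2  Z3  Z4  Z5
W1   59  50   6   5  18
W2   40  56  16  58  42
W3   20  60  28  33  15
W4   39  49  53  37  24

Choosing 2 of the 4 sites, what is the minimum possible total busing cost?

Open {W1, W3}.
  Z1→W3 20, Z2→W1 50, Z3→W1 6, Z4→W1 5, Z5→W3 15  ⇒ total 96.
Compare {W1, W4}: total 117.
Compare {W1, W2}: total 119.
No size-2 selection does better; minimum is 96.

96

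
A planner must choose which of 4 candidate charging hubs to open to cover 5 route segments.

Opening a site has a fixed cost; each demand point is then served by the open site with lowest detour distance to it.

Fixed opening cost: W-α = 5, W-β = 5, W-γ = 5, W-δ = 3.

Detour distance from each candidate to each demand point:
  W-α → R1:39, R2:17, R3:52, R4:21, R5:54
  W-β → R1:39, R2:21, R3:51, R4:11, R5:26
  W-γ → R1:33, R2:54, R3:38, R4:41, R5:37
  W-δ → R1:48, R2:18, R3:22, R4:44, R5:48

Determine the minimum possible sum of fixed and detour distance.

123

Open {W-β, W-γ, W-δ}: assign each demand point to its cheapest open site.
  R1→W-γ 33, R2→W-δ 18, R3→W-δ 22, R4→W-β 11, R5→W-β 26
  detour distance 110, fixed 13 → total 123.
Compare {W-β, W-δ}: detour distance 116 + fixed 8 = 124.
Compare {W-α, W-β, W-γ, W-δ}: detour distance 109 + fixed 18 = 127.
Compare {W-α, W-β, W-δ}: detour distance 115 + fixed 13 = 128.
All other subsets cost ≥ 124. Minimum total cost: 123.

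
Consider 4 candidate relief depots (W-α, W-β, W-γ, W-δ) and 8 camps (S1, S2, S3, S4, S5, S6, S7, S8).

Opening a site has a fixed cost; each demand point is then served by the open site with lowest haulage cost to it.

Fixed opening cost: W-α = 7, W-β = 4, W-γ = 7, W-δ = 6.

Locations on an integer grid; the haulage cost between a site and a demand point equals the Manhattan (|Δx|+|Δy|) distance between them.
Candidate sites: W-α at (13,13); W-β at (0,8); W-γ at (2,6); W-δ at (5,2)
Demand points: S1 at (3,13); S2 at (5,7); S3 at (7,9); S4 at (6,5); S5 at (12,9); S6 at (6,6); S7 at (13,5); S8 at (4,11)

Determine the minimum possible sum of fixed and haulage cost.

Open {W-α, W-γ}: assign each demand point to its cheapest open site.
  S1→W-γ 8, S2→W-γ 4, S3→W-γ 8, S4→W-γ 5, S5→W-α 5, S6→W-γ 4, S7→W-α 8, S8→W-γ 7
  haulage cost 49, fixed 14 → total 63.
Compare {W-α, W-β, W-γ}: haulage cost 49 + fixed 18 = 67.
Compare {W-α, W-β, W-δ}: haulage cost 50 + fixed 17 = 67.
Compare {W-γ}: haulage cost 61 + fixed 7 = 68.
All other subsets cost ≥ 67. Minimum total cost: 63.

63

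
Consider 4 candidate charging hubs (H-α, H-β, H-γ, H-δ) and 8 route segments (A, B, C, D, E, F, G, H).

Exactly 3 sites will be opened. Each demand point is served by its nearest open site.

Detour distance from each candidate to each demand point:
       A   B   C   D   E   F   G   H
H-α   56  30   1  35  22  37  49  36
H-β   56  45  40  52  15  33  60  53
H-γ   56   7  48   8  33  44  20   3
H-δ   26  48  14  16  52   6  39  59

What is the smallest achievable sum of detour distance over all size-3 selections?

Open {H-α, H-γ, H-δ}.
  A→H-δ 26, B→H-γ 7, C→H-α 1, D→H-γ 8, E→H-α 22, F→H-δ 6, G→H-γ 20, H→H-γ 3  ⇒ total 93.
Compare {H-β, H-γ, H-δ}: total 99.
Compare {H-α, H-β, H-γ}: total 143.
No size-3 selection does better; minimum is 93.

93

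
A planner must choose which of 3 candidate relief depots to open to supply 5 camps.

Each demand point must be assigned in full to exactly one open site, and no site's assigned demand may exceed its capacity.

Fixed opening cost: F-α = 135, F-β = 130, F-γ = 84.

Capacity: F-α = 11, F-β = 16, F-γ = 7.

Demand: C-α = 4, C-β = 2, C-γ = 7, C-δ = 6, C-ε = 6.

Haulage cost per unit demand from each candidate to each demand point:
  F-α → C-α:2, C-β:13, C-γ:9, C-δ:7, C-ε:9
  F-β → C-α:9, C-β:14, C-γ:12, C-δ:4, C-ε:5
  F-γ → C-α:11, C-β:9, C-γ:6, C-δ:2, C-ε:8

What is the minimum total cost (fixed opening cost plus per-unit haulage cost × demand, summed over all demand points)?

Open {F-α, F-β}; cheapest assignment that respects the capacities:
  F-α (cap 11, load 11): C-α, C-γ — cost 4×2 + 7×9 = 71
  F-β (cap 16, load 14): C-β, C-δ, C-ε — cost 2×14 + 6×4 + 6×5 = 82
  Shipping 153, fixed 265 → total 418.
  Any other capacity-feasible assignment to {F-α, F-β} ships for at least 153.
Compare {F-α, F-β, F-γ}: its best feasible assignment gives total 479.
Every other set of open sites that can feasibly serve all demand totals ≥ 479 even under its best assignment. Minimum: 418.

418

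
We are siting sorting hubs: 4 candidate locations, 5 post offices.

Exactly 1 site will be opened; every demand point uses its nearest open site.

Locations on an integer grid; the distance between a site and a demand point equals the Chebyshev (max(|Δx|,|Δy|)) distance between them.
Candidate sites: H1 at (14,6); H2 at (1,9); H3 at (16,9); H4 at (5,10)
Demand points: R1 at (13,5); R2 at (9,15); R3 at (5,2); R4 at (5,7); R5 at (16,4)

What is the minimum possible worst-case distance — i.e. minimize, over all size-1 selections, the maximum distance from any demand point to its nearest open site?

Open {H1}.
  Farthest demand point is R2 at distance 9 (to H1); all others are ≤ 9.
With {H3} the worst case is 11.
With {H4} the worst case is 11.
No size-1 selection achieves below 9.

9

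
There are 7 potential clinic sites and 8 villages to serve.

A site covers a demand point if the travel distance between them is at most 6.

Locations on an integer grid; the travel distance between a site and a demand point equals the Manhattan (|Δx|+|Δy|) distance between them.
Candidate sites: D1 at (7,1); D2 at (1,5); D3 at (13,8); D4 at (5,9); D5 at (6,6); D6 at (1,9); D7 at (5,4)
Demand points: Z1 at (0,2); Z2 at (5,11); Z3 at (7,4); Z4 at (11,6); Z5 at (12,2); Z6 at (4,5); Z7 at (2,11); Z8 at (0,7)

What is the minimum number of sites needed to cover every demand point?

4

Coverage sets (demand points within 6 of each site):
  D1: {Z3, Z5}
  D2: {Z1, Z6, Z8}
  D3: {Z4}
  D4: {Z2, Z6, Z7}
  D5: {Z2, Z3, Z4, Z6}
  D6: {Z2, Z7, Z8}
  D7: {Z3, Z6}
No 3 sites suffice: every size-3 union leaves at least one demand point uncovered.
But {D1, D2, D3, D4} covers everything, so the minimum is 4.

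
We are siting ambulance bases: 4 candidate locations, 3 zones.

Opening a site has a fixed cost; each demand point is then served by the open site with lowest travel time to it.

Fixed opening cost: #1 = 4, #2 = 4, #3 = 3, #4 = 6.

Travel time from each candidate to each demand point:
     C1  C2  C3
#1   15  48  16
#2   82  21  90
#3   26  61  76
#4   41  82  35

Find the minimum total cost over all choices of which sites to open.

Open {#1, #2}: assign each demand point to its cheapest open site.
  C1→#1 15, C2→#2 21, C3→#1 16
  travel time 52, fixed 8 → total 60.
Compare {#1, #2, #3}: travel time 52 + fixed 11 = 63.
Compare {#1, #2, #4}: travel time 52 + fixed 14 = 66.
Compare {#1, #2, #3, #4}: travel time 52 + fixed 17 = 69.
All other subsets cost ≥ 63. Minimum total cost: 60.

60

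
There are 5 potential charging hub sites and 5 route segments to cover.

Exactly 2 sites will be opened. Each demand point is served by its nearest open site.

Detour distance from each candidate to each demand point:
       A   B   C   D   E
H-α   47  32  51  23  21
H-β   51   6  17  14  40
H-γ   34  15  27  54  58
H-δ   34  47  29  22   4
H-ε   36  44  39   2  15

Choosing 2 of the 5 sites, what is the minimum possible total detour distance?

75

Open {H-β, H-δ}.
  A→H-δ 34, B→H-β 6, C→H-β 17, D→H-β 14, E→H-δ 4  ⇒ total 75.
Compare {H-β, H-ε}: total 76.
Compare {H-γ, H-ε}: total 93.
No size-2 selection does better; minimum is 75.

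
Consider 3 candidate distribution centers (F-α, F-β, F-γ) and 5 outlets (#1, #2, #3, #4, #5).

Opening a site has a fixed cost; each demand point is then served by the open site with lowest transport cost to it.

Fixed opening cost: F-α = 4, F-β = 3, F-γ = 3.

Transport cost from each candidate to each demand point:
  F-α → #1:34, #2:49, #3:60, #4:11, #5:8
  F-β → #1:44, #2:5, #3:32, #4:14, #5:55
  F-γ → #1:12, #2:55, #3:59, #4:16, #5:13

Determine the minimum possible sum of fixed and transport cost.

78

Open {F-α, F-β, F-γ}: assign each demand point to its cheapest open site.
  #1→F-γ 12, #2→F-β 5, #3→F-β 32, #4→F-α 11, #5→F-α 8
  transport cost 68, fixed 10 → total 78.
Compare {F-β, F-γ}: transport cost 76 + fixed 6 = 82.
Compare {F-α, F-β}: transport cost 90 + fixed 7 = 97.
Compare {F-α, F-γ}: transport cost 139 + fixed 7 = 146.
All other subsets cost ≥ 82. Minimum total cost: 78.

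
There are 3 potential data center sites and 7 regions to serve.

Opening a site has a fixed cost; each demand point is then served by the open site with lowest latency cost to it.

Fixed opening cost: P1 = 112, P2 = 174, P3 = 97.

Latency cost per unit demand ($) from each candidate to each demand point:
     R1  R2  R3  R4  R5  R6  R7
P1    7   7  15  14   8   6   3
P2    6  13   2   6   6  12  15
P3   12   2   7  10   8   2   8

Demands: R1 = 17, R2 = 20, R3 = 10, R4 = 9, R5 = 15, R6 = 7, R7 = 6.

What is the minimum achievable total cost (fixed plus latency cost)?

639

Open {P2, P3}: assign each demand point to its cheapest open site.
  R1→P2 17×6=102, R2→P3 20×2=40, R3→P2 10×2=20, R4→P2 9×6=54, R5→P2 15×6=90, R6→P3 7×2=14, R7→P3 6×8=48
  latency cost 368, fixed 271 → total 639.
Compare {P1, P3}: latency cost 471 + fixed 209 = 680.
Compare {P3}: latency cost 586 + fixed 97 = 683.
Compare {P1, P2, P3}: latency cost 338 + fixed 383 = 721.
All other subsets cost ≥ 680. Minimum total cost: 639.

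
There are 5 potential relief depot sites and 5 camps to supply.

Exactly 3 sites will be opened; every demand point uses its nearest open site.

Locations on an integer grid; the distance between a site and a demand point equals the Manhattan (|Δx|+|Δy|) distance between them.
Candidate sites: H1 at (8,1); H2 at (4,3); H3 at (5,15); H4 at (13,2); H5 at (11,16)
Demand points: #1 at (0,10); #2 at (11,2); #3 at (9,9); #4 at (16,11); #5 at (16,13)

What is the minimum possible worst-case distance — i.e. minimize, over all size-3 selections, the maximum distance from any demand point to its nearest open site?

Open {H1, H3, H5}.
  Farthest demand point is #1 at distance 10 (to H3); all others are ≤ 10.
With {H2, H3, H5} the worst case is 10.
With {H3, H4, H5} the worst case is 10.
No size-3 selection achieves below 10.

10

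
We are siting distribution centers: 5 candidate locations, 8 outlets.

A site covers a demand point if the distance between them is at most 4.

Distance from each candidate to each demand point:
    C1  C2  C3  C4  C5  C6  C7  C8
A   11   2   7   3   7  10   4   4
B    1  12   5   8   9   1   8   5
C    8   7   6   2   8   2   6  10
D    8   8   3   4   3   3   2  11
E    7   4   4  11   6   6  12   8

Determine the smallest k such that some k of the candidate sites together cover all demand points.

3

Coverage sets (demand points within 4 of each site):
  A: {C2, C4, C7, C8}
  B: {C1, C6}
  C: {C4, C6}
  D: {C3, C4, C5, C6, C7}
  E: {C2, C3}
No 2 sites suffice: every size-2 union leaves at least one demand point uncovered.
But {A, B, D} covers everything, so the minimum is 3.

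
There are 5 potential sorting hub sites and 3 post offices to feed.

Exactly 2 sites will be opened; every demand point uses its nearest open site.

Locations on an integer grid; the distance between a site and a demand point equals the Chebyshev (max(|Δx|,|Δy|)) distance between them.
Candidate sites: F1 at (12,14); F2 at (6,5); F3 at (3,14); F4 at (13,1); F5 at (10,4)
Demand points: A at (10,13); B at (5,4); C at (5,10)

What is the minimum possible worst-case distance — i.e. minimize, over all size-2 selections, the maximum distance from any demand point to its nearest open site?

Open {F1, F2}.
  Farthest demand point is C at distance 5 (to F2); all others are ≤ 5.
With {F1, F5} the worst case is 6.
With {F2, F3} the worst case is 7.
No size-2 selection achieves below 5.

5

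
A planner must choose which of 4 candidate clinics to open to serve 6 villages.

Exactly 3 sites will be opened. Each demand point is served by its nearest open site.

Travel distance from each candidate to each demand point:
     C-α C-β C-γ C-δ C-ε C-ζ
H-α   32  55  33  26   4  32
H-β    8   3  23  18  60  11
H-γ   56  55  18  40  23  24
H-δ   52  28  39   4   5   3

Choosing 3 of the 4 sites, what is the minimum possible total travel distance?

Open {H-β, H-γ, H-δ}.
  C-α→H-β 8, C-β→H-β 3, C-γ→H-γ 18, C-δ→H-δ 4, C-ε→H-δ 5, C-ζ→H-δ 3  ⇒ total 41.
Compare {H-α, H-β, H-δ}: total 45.
Compare {H-α, H-β, H-γ}: total 62.
No size-3 selection does better; minimum is 41.

41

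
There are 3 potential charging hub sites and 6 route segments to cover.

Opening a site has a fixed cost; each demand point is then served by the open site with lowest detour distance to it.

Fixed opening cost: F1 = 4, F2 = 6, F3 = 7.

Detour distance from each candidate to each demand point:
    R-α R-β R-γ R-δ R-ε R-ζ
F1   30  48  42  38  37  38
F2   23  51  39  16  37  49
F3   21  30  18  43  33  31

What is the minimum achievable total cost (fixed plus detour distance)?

Open {F2, F3}: assign each demand point to its cheapest open site.
  R-α→F3 21, R-β→F3 30, R-γ→F3 18, R-δ→F2 16, R-ε→F3 33, R-ζ→F3 31
  detour distance 149, fixed 13 → total 162.
Compare {F1, F2, F3}: detour distance 149 + fixed 17 = 166.
Compare {F1, F3}: detour distance 171 + fixed 11 = 182.
Compare {F3}: detour distance 176 + fixed 7 = 183.
All other subsets cost ≥ 166. Minimum total cost: 162.

162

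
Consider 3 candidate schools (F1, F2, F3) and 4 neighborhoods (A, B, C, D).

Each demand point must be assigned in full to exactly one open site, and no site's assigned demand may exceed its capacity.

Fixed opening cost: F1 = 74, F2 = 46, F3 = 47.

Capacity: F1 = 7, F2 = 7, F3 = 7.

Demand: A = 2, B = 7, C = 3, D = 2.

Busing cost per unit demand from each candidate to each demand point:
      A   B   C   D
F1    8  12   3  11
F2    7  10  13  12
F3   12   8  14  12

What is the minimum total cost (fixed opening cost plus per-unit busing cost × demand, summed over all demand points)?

Open {F1, F3}; cheapest assignment that respects the capacities:
  F1 (cap 7, load 7): A, C, D — cost 2×8 + 3×3 + 2×11 = 47
  F3 (cap 7, load 7): B — cost 7×8 = 56
  Shipping 103, fixed 121 → total 224.
  Any other capacity-feasible assignment to {F1, F3} ships for at least 103.
Compare {F2, F3}: its best feasible assignment gives total 226.
Compare {F1, F2}: its best feasible assignment gives total 237.
Every other set of open sites that can feasibly serve all demand totals ≥ 226 even under its best assignment. Minimum: 224.

224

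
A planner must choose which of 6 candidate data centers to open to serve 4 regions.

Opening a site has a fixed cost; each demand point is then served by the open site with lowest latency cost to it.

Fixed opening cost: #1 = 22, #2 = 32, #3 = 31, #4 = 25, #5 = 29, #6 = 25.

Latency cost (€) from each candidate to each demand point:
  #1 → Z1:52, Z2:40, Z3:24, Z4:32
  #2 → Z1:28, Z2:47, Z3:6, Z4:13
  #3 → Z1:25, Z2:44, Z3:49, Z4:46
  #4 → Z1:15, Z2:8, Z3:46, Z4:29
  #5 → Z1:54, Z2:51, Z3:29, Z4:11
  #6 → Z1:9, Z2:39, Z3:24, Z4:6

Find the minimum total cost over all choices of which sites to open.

Open {#4, #6}: assign each demand point to its cheapest open site.
  Z1→#6 9, Z2→#4 8, Z3→#6 24, Z4→#6 6
  latency cost 47, fixed 50 → total 97.
Compare {#2, #4}: latency cost 42 + fixed 57 = 99.
Compare {#6}: latency cost 78 + fixed 25 = 103.
Compare {#2, #4, #6}: latency cost 29 + fixed 82 = 111.
All other subsets cost ≥ 99. Minimum total cost: 97.

97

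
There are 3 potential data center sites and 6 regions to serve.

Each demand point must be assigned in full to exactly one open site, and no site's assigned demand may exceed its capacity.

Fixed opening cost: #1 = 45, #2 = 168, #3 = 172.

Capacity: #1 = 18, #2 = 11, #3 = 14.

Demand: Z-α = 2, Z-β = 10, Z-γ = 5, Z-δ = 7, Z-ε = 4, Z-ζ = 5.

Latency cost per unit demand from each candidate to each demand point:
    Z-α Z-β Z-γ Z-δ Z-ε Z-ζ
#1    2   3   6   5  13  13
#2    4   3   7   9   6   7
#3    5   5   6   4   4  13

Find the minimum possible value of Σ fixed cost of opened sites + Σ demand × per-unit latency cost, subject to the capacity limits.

528

Open {#1, #2, #3}; cheapest assignment that respects the capacities:
  #1 (cap 18, load 17): Z-α, Z-β, Z-γ — cost 2×2 + 10×3 + 5×6 = 64
  #2 (cap 11, load 5): Z-ζ — cost 5×7 = 35
  #3 (cap 14, load 11): Z-δ, Z-ε — cost 7×4 + 4×4 = 44
  Shipping 143, fixed 385 → total 528.
  Any other capacity-feasible assignment to {#1, #2, #3} ships for at least 143.
Total demand is 33 and no other set of sites has combined capacity ≥ 33, so {#1, #2, #3} is the only feasible choice of open sites. Minimum: 528.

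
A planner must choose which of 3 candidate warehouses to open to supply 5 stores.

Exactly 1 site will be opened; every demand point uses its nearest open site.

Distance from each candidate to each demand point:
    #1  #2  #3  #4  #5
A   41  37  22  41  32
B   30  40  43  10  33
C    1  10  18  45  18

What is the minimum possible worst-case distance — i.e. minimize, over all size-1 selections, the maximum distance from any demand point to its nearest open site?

41

Open {A}.
  Farthest demand point is #1 at distance 41 (to A); all others are ≤ 41.
With {B} the worst case is 43.
With {C} the worst case is 45.
No size-1 selection achieves below 41.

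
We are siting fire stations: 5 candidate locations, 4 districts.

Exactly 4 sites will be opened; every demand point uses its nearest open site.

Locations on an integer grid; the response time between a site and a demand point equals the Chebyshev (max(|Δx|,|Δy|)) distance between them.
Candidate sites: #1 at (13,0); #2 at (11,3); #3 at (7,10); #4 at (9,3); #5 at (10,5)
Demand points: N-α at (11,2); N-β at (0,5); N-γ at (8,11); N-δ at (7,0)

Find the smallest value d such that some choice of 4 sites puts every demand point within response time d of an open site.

Open {#1, #2, #3, #4}.
  Farthest demand point is N-β at response time 7 (to #3); all others are ≤ 7.
With {#1, #2, #3, #5} the worst case is 7.
With {#1, #3, #4, #5} the worst case is 7.
No size-4 selection achieves below 7.

7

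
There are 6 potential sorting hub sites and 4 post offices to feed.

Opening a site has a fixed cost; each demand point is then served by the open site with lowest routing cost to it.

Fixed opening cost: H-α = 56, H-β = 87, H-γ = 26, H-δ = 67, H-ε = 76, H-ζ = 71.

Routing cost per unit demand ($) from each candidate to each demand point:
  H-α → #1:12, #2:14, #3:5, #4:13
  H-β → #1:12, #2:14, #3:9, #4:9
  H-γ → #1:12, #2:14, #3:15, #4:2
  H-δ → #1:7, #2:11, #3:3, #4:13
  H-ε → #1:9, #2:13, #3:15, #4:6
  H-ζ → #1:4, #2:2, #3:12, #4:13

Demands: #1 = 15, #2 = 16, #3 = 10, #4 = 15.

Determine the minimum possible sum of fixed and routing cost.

Open {H-γ, H-δ, H-ζ}: assign each demand point to its cheapest open site.
  #1→H-ζ 15×4=60, #2→H-ζ 16×2=32, #3→H-δ 10×3=30, #4→H-γ 15×2=30
  routing cost 152, fixed 164 → total 316.
Compare {H-α, H-γ, H-ζ}: routing cost 172 + fixed 153 = 325.
Compare {H-γ, H-ζ}: routing cost 242 + fixed 97 = 339.
Compare {H-α, H-γ, H-δ, H-ζ}: routing cost 152 + fixed 220 = 372.
All other subsets cost ≥ 325. Minimum total cost: 316.

316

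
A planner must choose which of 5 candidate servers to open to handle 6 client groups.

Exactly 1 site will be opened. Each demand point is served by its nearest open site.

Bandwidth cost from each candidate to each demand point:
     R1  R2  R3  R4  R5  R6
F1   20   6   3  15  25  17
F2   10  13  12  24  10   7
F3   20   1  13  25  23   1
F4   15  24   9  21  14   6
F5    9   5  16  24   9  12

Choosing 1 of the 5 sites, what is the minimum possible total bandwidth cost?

75

Open {F5}.
  R1→F5 9, R2→F5 5, R3→F5 16, R4→F5 24, R5→F5 9, R6→F5 12  ⇒ total 75.
Compare {F2}: total 76.
Compare {F3}: total 83.
No size-1 selection does better; minimum is 75.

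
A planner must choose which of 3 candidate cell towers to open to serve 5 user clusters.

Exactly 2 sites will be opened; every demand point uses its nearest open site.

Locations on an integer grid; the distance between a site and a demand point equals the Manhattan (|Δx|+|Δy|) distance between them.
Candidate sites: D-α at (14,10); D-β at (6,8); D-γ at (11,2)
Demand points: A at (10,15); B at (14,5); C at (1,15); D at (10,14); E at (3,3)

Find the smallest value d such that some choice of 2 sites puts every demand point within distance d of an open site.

Open {D-α, D-β}.
  Farthest demand point is C at distance 12 (to D-β); all others are ≤ 12.
With {D-β, D-γ} the worst case is 12.
With {D-α, D-γ} the worst case is 18.
No size-2 selection achieves below 12.

12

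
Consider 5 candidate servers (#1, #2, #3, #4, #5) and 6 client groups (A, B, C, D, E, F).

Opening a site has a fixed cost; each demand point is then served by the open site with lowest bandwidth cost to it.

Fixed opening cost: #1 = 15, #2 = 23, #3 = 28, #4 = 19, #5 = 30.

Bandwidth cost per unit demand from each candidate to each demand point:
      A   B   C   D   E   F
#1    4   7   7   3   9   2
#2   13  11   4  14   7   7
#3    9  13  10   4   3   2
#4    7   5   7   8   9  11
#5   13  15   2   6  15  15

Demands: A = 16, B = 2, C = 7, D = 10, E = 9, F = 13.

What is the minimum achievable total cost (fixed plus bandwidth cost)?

Open {#1, #3, #5}: assign each demand point to its cheapest open site.
  A→#1 16×4=64, B→#1 2×7=14, C→#5 7×2=14, D→#1 10×3=30, E→#3 9×3=27, F→#1 13×2=26
  bandwidth cost 175, fixed 73 → total 248.
Compare {#1, #3}: bandwidth cost 210 + fixed 43 = 253.
Compare {#1, #2, #3}: bandwidth cost 189 + fixed 66 = 255.
Compare {#1, #2}: bandwidth cost 225 + fixed 38 = 263.
All other subsets cost ≥ 253. Minimum total cost: 248.

248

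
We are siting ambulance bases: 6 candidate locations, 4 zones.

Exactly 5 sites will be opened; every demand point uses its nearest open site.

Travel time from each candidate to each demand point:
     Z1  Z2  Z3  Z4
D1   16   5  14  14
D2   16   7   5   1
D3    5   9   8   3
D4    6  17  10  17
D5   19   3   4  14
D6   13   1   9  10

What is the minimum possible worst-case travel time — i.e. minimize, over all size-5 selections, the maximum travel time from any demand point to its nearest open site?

5

Open {D1, D2, D3, D4, D5}.
  Farthest demand point is Z1 at travel time 5 (to D3); all others are ≤ 5.
With {D1, D2, D3, D4, D6} the worst case is 5.
With {D1, D2, D3, D5, D6} the worst case is 5.
No size-5 selection achieves below 5.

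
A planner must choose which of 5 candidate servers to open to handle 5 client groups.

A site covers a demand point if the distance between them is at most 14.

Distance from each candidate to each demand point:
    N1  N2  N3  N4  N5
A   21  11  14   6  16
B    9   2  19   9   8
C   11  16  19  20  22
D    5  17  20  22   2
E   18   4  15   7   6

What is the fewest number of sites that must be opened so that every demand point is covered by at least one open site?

Coverage sets (demand points within 14 of each site):
  A: {N2, N3, N4}
  B: {N1, N2, N4, N5}
  C: {N1}
  D: {N1, N5}
  E: {N2, N4, N5}
No single site covers all 5 demand points.
But {A, B} covers everything, so the minimum is 2.

2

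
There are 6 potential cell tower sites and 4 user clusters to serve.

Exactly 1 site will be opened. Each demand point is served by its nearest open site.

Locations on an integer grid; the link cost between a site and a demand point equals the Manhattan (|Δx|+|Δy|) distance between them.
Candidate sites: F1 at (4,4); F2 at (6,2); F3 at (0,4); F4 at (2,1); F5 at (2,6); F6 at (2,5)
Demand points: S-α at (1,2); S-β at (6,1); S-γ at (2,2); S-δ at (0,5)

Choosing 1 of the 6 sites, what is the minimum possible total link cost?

Open {F4}.
  S-α→F4 2, S-β→F4 4, S-γ→F4 1, S-δ→F4 6  ⇒ total 13.
Compare {F3}: total 17.
Compare {F6}: total 17.
No size-1 selection does better; minimum is 13.

13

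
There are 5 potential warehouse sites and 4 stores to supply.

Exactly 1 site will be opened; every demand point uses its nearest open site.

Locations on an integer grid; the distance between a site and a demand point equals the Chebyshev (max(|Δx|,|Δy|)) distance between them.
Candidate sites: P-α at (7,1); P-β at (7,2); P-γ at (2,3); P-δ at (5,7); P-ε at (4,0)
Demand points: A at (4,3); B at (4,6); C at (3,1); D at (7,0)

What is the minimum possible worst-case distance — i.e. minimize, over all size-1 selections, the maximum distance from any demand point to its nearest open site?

4

Open {P-β}.
  Farthest demand point is B at distance 4 (to P-β); all others are ≤ 4.
With {P-α} the worst case is 5.
With {P-γ} the worst case is 5.
No size-1 selection achieves below 4.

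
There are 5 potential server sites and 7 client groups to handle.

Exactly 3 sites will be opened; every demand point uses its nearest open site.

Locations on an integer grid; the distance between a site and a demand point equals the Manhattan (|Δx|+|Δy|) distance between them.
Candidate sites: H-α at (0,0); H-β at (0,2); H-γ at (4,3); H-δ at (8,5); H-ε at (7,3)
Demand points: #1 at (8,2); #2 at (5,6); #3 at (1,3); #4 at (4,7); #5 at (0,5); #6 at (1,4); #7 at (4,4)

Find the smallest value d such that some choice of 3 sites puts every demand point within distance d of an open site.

4

Open {H-β, H-γ, H-δ}.
  Farthest demand point is #2 at distance 4 (to H-γ); all others are ≤ 4.
With {H-β, H-γ, H-ε} the worst case is 4.
With {H-α, H-β, H-γ} the worst case is 5.
No size-3 selection achieves below 4.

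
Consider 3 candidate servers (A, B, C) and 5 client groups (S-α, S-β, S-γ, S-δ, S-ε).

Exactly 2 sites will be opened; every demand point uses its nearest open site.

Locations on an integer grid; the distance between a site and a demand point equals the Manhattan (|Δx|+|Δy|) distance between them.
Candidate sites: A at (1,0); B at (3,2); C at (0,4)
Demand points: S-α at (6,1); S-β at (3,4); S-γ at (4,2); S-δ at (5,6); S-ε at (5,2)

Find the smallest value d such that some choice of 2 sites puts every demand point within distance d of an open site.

6

Open {A, B}.
  Farthest demand point is S-δ at distance 6 (to B); all others are ≤ 6.
With {B, C} the worst case is 6.
With {A, C} the worst case is 7.
No size-2 selection achieves below 6.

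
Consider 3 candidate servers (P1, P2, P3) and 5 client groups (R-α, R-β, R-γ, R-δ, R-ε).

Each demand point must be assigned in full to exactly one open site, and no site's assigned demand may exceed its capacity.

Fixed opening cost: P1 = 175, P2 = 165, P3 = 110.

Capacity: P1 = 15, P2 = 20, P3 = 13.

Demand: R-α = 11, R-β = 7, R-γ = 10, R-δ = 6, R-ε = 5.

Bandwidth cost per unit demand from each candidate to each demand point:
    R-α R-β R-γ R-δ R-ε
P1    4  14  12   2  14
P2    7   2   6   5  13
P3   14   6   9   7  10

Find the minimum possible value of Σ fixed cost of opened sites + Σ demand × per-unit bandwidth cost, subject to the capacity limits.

660

Open {P1, P2, P3}; cheapest assignment that respects the capacities:
  P1 (cap 15, load 11): R-α — cost 11×4 = 44
  P2 (cap 20, load 17): R-β, R-γ — cost 7×2 + 10×6 = 74
  P3 (cap 13, load 11): R-δ, R-ε — cost 6×7 + 5×10 = 92
  Shipping 210, fixed 450 → total 660.
  Any other capacity-feasible assignment to {P1, P2, P3} ships for at least 210.
Total demand is 39 and no other set of sites has combined capacity ≥ 39, so {P1, P2, P3} is the only feasible choice of open sites. Minimum: 660.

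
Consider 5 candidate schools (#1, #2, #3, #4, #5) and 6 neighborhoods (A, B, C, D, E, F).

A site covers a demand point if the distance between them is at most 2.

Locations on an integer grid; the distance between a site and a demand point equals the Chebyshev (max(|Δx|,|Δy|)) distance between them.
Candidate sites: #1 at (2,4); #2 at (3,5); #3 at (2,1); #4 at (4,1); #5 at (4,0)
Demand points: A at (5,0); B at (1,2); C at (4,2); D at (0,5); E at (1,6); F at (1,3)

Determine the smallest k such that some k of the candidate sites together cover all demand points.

2

Coverage sets (demand points within 2 of each site):
  #1: {B, C, D, E, F}
  #2: {E, F}
  #3: {B, C, F}
  #4: {A, C}
  #5: {A, C}
No single site covers all 6 demand points.
But {#1, #4} covers everything, so the minimum is 2.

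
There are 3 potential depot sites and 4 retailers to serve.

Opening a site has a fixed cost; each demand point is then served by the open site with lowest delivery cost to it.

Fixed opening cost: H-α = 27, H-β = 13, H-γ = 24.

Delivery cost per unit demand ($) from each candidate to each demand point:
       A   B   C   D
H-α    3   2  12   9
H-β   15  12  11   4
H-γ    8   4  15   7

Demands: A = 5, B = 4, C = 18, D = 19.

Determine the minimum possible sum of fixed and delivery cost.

337

Open {H-α, H-β}: assign each demand point to its cheapest open site.
  A→H-α 5×3=15, B→H-α 4×2=8, C→H-β 18×11=198, D→H-β 19×4=76
  delivery cost 297, fixed 40 → total 337.
Compare {H-α, H-β, H-γ}: delivery cost 297 + fixed 64 = 361.
Compare {H-β, H-γ}: delivery cost 330 + fixed 37 = 367.
Compare {H-β}: delivery cost 397 + fixed 13 = 410.
All other subsets cost ≥ 361. Minimum total cost: 337.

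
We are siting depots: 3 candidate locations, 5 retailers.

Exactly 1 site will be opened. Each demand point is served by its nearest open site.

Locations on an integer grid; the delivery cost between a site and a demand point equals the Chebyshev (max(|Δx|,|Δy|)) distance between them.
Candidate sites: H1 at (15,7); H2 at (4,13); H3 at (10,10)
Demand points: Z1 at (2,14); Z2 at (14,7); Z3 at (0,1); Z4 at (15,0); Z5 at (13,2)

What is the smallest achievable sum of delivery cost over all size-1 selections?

40

Open {H3}.
  Z1→H3 8, Z2→H3 4, Z3→H3 10, Z4→H3 10, Z5→H3 8  ⇒ total 40.
Compare {H1}: total 41.
Compare {H2}: total 48.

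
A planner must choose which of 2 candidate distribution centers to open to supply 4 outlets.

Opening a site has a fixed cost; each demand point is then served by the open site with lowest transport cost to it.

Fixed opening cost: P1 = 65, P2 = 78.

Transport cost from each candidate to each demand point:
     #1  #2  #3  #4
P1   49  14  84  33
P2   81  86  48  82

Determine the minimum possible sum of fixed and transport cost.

Open {P1}: assign each demand point to its cheapest open site.
  #1→P1 49, #2→P1 14, #3→P1 84, #4→P1 33
  transport cost 180, fixed 65 → total 245.
Compare {P1, P2}: transport cost 144 + fixed 143 = 287.
Compare {P2}: transport cost 297 + fixed 78 = 375.

245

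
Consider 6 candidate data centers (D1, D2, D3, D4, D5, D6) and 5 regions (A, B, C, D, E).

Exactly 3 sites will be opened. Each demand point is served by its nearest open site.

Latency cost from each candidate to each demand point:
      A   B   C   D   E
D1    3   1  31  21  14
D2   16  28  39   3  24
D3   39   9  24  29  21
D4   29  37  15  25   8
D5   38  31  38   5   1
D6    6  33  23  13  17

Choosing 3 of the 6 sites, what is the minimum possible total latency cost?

Open {D1, D4, D5}.
  A→D1 3, B→D1 1, C→D4 15, D→D5 5, E→D5 1  ⇒ total 25.
Compare {D1, D2, D4}: total 30.
Compare {D1, D5, D6}: total 33.
No size-3 selection does better; minimum is 25.

25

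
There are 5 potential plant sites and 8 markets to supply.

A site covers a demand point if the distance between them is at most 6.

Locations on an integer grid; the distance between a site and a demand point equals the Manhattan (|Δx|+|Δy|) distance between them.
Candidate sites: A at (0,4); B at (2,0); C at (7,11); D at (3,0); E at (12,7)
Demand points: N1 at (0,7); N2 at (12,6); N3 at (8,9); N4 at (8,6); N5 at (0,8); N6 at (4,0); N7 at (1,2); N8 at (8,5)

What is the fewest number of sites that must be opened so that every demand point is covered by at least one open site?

Coverage sets (demand points within 6 of each site):
  A: {N1, N5, N7}
  B: {N6, N7}
  C: {N3, N4}
  D: {N6, N7}
  E: {N2, N3, N4, N8}
No 2 sites suffice: every size-2 union leaves at least one demand point uncovered.
But {A, B, E} covers everything, so the minimum is 3.

3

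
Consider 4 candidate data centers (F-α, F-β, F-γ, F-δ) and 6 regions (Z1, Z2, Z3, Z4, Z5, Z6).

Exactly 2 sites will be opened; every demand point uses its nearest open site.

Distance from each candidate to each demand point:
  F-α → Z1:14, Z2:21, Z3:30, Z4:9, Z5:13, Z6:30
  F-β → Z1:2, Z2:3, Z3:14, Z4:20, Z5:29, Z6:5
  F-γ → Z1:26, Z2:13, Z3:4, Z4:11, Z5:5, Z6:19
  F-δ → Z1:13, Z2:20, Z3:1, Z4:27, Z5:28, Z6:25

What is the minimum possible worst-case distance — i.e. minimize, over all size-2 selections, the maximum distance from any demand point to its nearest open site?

11

Open {F-β, F-γ}.
  Farthest demand point is Z4 at distance 11 (to F-γ); all others are ≤ 11.
With {F-α, F-β} the worst case is 14.
With {F-α, F-γ} the worst case is 19.
No size-2 selection achieves below 11.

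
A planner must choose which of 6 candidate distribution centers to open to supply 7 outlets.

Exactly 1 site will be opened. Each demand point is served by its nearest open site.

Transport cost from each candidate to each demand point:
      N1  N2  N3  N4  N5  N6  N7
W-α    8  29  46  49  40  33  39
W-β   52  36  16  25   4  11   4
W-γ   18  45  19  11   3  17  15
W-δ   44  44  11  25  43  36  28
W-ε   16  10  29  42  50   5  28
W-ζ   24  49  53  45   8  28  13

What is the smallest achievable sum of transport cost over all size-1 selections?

128

Open {W-γ}.
  N1→W-γ 18, N2→W-γ 45, N3→W-γ 19, N4→W-γ 11, N5→W-γ 3, N6→W-γ 17, N7→W-γ 15  ⇒ total 128.
Compare {W-β}: total 148.
Compare {W-ε}: total 180.
No size-1 selection does better; minimum is 128.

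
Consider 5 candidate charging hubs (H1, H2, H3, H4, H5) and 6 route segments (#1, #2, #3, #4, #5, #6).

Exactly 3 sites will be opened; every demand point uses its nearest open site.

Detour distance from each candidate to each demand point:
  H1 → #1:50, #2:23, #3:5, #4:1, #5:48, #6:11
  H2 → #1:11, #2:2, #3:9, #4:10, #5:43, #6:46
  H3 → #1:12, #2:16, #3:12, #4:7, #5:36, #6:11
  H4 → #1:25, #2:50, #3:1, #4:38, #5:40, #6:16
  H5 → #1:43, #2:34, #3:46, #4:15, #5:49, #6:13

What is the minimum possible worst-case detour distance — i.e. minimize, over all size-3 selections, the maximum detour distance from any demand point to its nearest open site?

36

Open {H1, H2, H3}.
  Farthest demand point is #5 at detour distance 36 (to H3); all others are ≤ 36.
With {H1, H3, H4} the worst case is 36.
With {H1, H3, H5} the worst case is 36.
No size-3 selection achieves below 36.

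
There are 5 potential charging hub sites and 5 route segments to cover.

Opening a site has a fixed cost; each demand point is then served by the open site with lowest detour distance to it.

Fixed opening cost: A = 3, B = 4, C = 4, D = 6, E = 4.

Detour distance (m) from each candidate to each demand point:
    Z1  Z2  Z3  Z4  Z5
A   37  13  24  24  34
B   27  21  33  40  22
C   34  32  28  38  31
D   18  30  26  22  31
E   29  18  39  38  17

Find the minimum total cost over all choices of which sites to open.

Open {A, D, E}: assign each demand point to its cheapest open site.
  Z1→D 18, Z2→A 13, Z3→A 24, Z4→D 22, Z5→E 17
  detour distance 94, fixed 13 → total 107.
Compare {D, E}: detour distance 101 + fixed 10 = 111.
Compare {A, B, D, E}: detour distance 94 + fixed 17 = 111.
Compare {A, C, D, E}: detour distance 94 + fixed 17 = 111.
All other subsets cost ≥ 111. Minimum total cost: 107.

107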